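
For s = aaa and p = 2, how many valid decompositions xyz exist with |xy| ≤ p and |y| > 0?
3

For s = 'aaa' with pumping length p = 2:

Constraints: |xy| ≤ 2, |y| > 0

Valid decompositions (|xy| ≤ p, |y| ≥ 1):
  • x='', y='a', z='aa'
  • x='a', y='a', z='a'
  • x='', y='aa', z='a'

Total count: 3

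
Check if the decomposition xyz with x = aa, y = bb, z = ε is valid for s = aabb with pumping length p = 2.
Violated: |xy| ≤ p

The decomposition x = aa, y = bb, z = ε for s = aabb with p = 2
violates the constraint: |xy| ≤ p

|xy| = |aabb| = 4 > 2 = p. The decomposition puts too many characters in xy.

Pumping lemma constraints:
1. xyz = s (decomposition is valid)
2. |xy| ≤ p
3. |y| > 0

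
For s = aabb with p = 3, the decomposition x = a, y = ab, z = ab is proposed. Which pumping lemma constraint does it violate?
Violated: xyz = s

The decomposition x = a, y = ab, z = ab for s = aabb with p = 3
violates the constraint: xyz = s

xyz = 'a' + 'ab' + 'ab' = 'aabab' ≠ 'aabb' = s. The decomposition doesn't reconstruct s.

Pumping lemma constraints:
1. xyz = s (decomposition is valid)
2. |xy| ≤ p
3. |y| > 0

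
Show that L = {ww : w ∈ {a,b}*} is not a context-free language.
Assume for contradiction that L is context-free, and let p ≥ 1 be the pumping length given by the pumping lemma for CFLs.
Choose s = a^p b^p a^p b^p. Then s ∈ L (take w = a^p b^p) and |s| = 4p ≥ p.
By the CFL pumping lemma, s = uvxyz for some u, v, x, y, z with |vxy| ≤ p, |vy| ≥ 1, and uv^i xy^i z ∈ L for every i ≥ 0.

Write s as four blocks A₁ B₁ A₂ B₂ with A₁ = A₂ = a^p and B₁ = B₂ = b^p. Since |vxy| ≤ p, the window vxy lies inside at most two adjacent blocks. Take i = 0 and let t = uxz, so |t| = 4p − |vy| with 1 ≤ |vy| ≤ p. If |t| is odd, t ∉ L immediately, so assume |vy| is even (hence |vy| ≥ 2) and |t|/2 = 2p − |vy|/2, which satisfies p ≤ |t|/2 ≤ 2p − 1.

Case 1 (vxy inside A₁B₁): t = a^(p−j) b^(p−l) a^p b^p with j + l = |vy|. The second half of t has length < 2p, so it is a suffix of the trailing a^p b^p and ends in b; the first half is a^(p−j) b^(p−l) a^((j+l)/2), which ends in a because (j+l)/2 ≥ 1. The halves differ, so t ∉ L.

Case 2 (vxy inside B₁A₂, straddling the middle): t = a^p b^(p−j) a^(p−l) b^p with j + l = |vy|. If t = ww, then w is a prefix of t of length ≥ p, so w begins with a^p; and w is a suffix of t of length ≥ p, so w ends with b^p. That forces |w| ≥ 2p, contradicting |w| = |t|/2 ≤ 2p − 1. So t ∉ L.

Case 3 (vxy inside A₂B₂): t = a^p b^p a^(p−j) b^(p−l) with j + l = |vy|. The first half of t is a prefix of a^p b^p, so it begins with a; the second half is b^((j+l)/2) a^(p−j) b^(p−l), which begins with b. The halves differ, so t ∉ L.

In every case uv⁰xy⁰z = uxz ∉ L.

This contradicts the CFL pumping lemma, which requires uv^i xy^i z ∈ L for all i ≥ 0.
Hence L = {ww : w ∈ {a,b}*} is not context-free. ∎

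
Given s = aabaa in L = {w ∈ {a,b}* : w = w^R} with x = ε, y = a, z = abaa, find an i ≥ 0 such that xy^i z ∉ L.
i = 0

xy⁰z = ε · ε · abaa = abaa; abaa reversed is aaba ≠ abaa, so it is not a palindrome and is not in L.
(Other choices also work, e.g. i = 2, 3; only i = 1 is guaranteed to stay in L since xy¹z = s.)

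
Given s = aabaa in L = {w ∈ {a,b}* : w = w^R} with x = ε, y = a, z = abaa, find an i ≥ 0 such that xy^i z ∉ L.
i = 0

xy⁰z = ε · ε · abaa = abaa; abaa reversed is aaba ≠ abaa, so it is not a palindrome and is not in L.
(Other choices also work, e.g. i = 2, 3; only i = 1 is guaranteed to stay in L since xy¹z = s.)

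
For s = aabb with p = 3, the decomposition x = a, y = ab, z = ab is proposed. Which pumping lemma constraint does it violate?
Violated: xyz = s

The decomposition x = a, y = ab, z = ab for s = aabb with p = 3
violates the constraint: xyz = s

xyz = 'a' + 'ab' + 'ab' = 'aabab' ≠ 'aabb' = s. The decomposition doesn't reconstruct s.

Pumping lemma constraints:
1. xyz = s (decomposition is valid)
2. |xy| ≤ p
3. |y| > 0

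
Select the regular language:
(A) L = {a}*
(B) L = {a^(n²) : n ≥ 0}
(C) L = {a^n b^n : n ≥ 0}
(A) {a}*

(A) L = {a}* is regular.

This can be recognized by a finite automaton (DFA/NFA).
Regular expressions like {a}* define regular languages.

The other choices are not regular:
- {a^(n²) : n ≥ 0}: After pumping, length is no longer a perfect square
- {a^n b^n : n ≥ 0}: After pumping, the number of a's and b's become unequal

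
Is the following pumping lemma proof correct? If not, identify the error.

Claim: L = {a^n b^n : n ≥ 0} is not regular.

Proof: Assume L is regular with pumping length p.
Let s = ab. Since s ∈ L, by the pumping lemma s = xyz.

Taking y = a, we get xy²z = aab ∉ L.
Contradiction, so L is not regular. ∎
The proof is INCORRECT.

Error: The string s = ab may be shorter than p.
The pumping lemma only applies to strings with |s| ≥ p, and p is not under our control.
We must choose s in terms of p, e.g. s = a^p b^p, to ensure |s| ≥ p.
(The proof also fixes one particular y; a valid argument must handle every decomposition with |xy| ≤ p and |y| ≥ 1 — for s = a^p b^p this forces y = a^k, and then xy²z = a^(p+k) b^p ∉ L.)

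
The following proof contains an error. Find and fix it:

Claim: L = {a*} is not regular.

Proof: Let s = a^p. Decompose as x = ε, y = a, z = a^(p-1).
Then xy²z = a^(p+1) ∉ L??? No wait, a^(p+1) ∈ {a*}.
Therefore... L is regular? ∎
Error: The proof attempts to show a*  is not regular, but a* IS regular!

Correction: a* is a regular language (recognized by a simple DFA with one accepting state and self-loop on 'a'). The pumping lemma can only prove non-regularity, not regularity. For regular languages, pumping always works.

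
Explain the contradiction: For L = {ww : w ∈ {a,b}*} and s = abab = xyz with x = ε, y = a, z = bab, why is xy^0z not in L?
xy⁰z = bab ∉ L

Pumping with i = 0 replaces y = a by y⁰ = ε:
- Original: s = xyz = abab; abab splits into halves ab · ab, which are equal, so it is in L (w = ab)
- Pumped: xy⁰z = ε · ε · bab = bab
- bab has odd length 3, so it cannot be written as ww and is not in L

The pumping lemma would require xy⁰z ∈ L, so this decomposition yields a contradiction.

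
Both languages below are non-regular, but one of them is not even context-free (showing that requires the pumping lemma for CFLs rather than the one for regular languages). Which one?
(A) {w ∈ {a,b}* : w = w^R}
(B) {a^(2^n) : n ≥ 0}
(B) {a^(2^n) : n ≥ 0}

(B) {a^(2^n) : n ≥ 0} requires the CFL pumping lemma.

- {w ∈ {a,b}* : w = w^R} is context-free (but not regular)
  • Can be shown non-regular with the regular pumping lemma
  • After pumping, the string is no longer symmetric

- {a^(2^n) : n ≥ 0} is NOT context-free
  • Requires the CFL pumping lemma to prove
  • Gaps between powers of 2 grow exponentially

The CFL pumping lemma is "stronger" in that it can prove non-membership
in the larger class of context-free languages.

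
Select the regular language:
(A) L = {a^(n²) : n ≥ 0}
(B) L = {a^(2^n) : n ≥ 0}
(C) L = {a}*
(C) {a}*

(C) L = {a}* is regular.

This can be recognized by a finite automaton (DFA/NFA).
Regular expressions like {a}* define regular languages.

The other choices are not regular:
- {a^(n²) : n ≥ 0}: After pumping, length is no longer a perfect square
- {a^(2^n) : n ≥ 0}: After pumping, length is no longer a power of 2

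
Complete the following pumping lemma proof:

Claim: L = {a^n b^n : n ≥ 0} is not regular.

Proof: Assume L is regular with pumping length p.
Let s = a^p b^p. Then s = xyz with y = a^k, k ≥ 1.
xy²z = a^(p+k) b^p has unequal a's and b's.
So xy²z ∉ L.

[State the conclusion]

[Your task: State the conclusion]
This contradicts the pumping lemma for regular languages,
which guarantees xy^i z ∈ L for all i ≥ 0.

Since our assumption that L is regular leads to a contradiction,
we conclude that L = {a^n b^n : n ≥ 0} is NOT regular. ∎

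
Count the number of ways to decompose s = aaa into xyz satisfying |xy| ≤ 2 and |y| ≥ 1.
3

For s = 'aaa' with pumping length p = 2:

Constraints: |xy| ≤ 2, |y| > 0

Valid decompositions (|xy| ≤ p, |y| ≥ 1):
  • x='', y='a', z='aa'
  • x='a', y='a', z='a'
  • x='', y='aa', z='a'

Total count: 3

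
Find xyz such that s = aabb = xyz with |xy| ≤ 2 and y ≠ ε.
x = '', y = 'aa', z = 'bb'

For s = aabb and p = 2, one valid decomposition is:
- x = '' (length 0)
- y = 'aa' (length 2)
- z = 'bb' (length 2)

Verification:
- xyz = '' + 'aa' + 'bb' = aabb ✓
- |xy| = 2 ≤ 2 ✓
- |y| = 2 > 0 ✓

All pumping lemma constraints are satisfied.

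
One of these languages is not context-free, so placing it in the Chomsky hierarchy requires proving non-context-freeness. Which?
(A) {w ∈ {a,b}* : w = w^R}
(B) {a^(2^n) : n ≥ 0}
(B) {a^(2^n) : n ≥ 0}

(B) {a^(2^n) : n ≥ 0} requires the CFL pumping lemma.

- {w ∈ {a,b}* : w = w^R} is context-free (but not regular)
  • Can be shown non-regular with the regular pumping lemma
  • After pumping, the string is no longer symmetric

- {a^(2^n) : n ≥ 0} is NOT context-free
  • Requires the CFL pumping lemma to prove
  • Gaps between powers of 2 grow exponentially

The CFL pumping lemma is "stronger" in that it can prove non-membership
in the larger class of context-free languages.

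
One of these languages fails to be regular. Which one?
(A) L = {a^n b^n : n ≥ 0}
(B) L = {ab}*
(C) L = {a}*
(A) {a^n b^n : n ≥ 0}

(A) L = {a^n b^n : n ≥ 0} is NOT regular.

The pumping lemma can be used to prove this:
After pumping, the number of a's and b's become unequal

The other languages are regular because they can be recognized by finite automata.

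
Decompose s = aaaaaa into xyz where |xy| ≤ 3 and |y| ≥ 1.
x = 'aa', y = 'a', z = 'aaa'

For s = aaaaaa and p = 3, one valid decomposition is:
- x = 'aa' (length 2)
- y = 'a' (length 1)
- z = 'aaa' (length 3)

Verification:
- xyz = 'aa' + 'a' + 'aaa' = aaaaaa ✓
- |xy| = 3 ≤ 3 ✓
- |y| = 1 > 0 ✓

All pumping lemma constraints are satisfied.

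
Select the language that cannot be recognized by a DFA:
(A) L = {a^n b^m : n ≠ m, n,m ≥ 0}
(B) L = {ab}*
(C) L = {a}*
(A) {a^n b^m : n ≠ m, n,m ≥ 0}

(A) L = {a^n b^m : n ≠ m, n,m ≥ 0} is NOT regular.

The pumping lemma can be used to prove this:
After pumping a's, we can make n = m

The other languages are regular because they can be recognized by finite automata.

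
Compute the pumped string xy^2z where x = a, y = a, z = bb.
aaabb

Given x = 'a', y = 'a', z = 'bb' and i = 2:

xy^2z = x + y·y·...·y (2 times) + z
       = 'a' + 'a'^2 + 'bb'
       = 'a' + 'aa' + 'bb'
       = 'aaabb'

The pumped string is 'aaabb' with length 5.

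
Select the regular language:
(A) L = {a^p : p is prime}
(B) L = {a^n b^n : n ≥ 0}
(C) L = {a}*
(C) {a}*

(C) L = {a}* is regular.

This can be recognized by a finite automaton (DFA/NFA).
Regular expressions like {a}* define regular languages.

The other choices are not regular:
- {a^n b^n : n ≥ 0}: After pumping, the number of a's and b's become unequal
- {a^p : p is prime}: After pumping, the length becomes composite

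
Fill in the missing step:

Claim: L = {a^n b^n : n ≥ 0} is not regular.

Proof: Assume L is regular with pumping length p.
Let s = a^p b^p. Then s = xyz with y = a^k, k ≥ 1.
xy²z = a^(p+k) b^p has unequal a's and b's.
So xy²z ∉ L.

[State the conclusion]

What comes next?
This contradicts the pumping lemma for regular languages,
which guarantees xy^i z ∈ L for all i ≥ 0.

Since our assumption that L is regular leads to a contradiction,
we conclude that L = {a^n b^n : n ≥ 0} is NOT regular. ∎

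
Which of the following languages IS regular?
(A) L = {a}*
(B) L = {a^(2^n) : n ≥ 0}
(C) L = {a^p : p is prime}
(A) {a}*

(A) L = {a}* is regular.

This can be recognized by a finite automaton (DFA/NFA).
Regular expressions like {a}* define regular languages.

The other choices are not regular:
- {a^p : p is prime}: After pumping, the length becomes composite
- {a^(2^n) : n ≥ 0}: After pumping, length is no longer a power of 2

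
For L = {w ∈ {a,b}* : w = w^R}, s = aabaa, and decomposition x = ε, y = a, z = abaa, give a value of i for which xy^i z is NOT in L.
i = 2

xy²z = ε · aa · abaa = aaabaa; aaabaa reversed is aabaaa ≠ aaabaa, so it is not a palindrome and is not in L.
(Other choices also work, e.g. i = 0, 3; only i = 1 is guaranteed to stay in L since xy¹z = s.)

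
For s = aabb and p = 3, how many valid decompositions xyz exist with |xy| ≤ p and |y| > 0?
6

For s = 'aabb' with pumping length p = 3:

Constraints: |xy| ≤ 3, |y| > 0

Valid decompositions (|xy| ≤ p, |y| ≥ 1):
  • x='', y='a', z='abb'
  • x='a', y='a', z='bb'
  • x='', y='aa', z='bb'
  • x='aa', y='b', z='b'
  • x='a', y='ab', z='b'
  • x='', y='aab', z='b'

Total count: 6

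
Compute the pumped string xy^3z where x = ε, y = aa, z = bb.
aaaaaabb

Given x = '', y = 'aa', z = 'bb' and i = 3:

xy^3z = x + y·y·...·y (3 times) + z
       = '' + 'aa'^3 + 'bb'
       = '' + 'aaaaaa' + 'bb'
       = 'aaaaaabb'

The pumped string is 'aaaaaabb' with length 8.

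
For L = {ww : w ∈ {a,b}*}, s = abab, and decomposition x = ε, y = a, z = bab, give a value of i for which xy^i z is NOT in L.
i = 3

xy³z = ε · aaa · bab = aaabab; aaabab has length 6; its halves are aaa and bab, which differ, so it is not in L.
(Other choices also work, e.g. i = 0, 2; only i = 1 is guaranteed to stay in L since xy¹z = s.)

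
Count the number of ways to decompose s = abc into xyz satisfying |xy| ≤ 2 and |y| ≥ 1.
3

For s = 'abc' with pumping length p = 2:

Constraints: |xy| ≤ 2, |y| > 0

Valid decompositions (|xy| ≤ p, |y| ≥ 1):
  • x='', y='a', z='bc'
  • x='a', y='b', z='c'
  • x='', y='ab', z='c'

Total count: 3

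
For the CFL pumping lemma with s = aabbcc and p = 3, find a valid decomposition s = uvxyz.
u='aa', v='b', x='b', y='c', z='c'

For s = aabbcc with pumping length p = 3:

One valid decomposition:
- u = 'aa'
- v = 'b'
- x = 'b'
- y = 'c'
- z = 'c'

Verification:
- uvxyz = 'aa' + 'b' + 'b' + 'c' + 'c' = aabbcc ✓
- |vxy| = |'bbc'| = 3 ≤ 3 ✓
- |vy| = |'bc'| = 2 > 0 ✓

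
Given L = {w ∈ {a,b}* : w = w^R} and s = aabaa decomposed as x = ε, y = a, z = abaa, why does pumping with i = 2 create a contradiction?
xy²z = aaabaa ∉ L

Pumping with i = 2 replaces y = a by y² = aa:
- Original: s = xyz = aabaa; aabaa reversed is aabaa, the same string, so it is a palindrome and is in L
- Pumped: xy²z = ε · aa · abaa = aaabaa
- aaabaa reversed is aabaaa ≠ aaabaa, so it is not a palindrome and is not in L

The pumping lemma would require xy²z ∈ L, so this decomposition yields a contradiction.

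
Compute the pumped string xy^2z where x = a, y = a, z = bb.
aaabb

Given x = 'a', y = 'a', z = 'bb' and i = 2:

xy^2z = x + y·y·...·y (2 times) + z
       = 'a' + 'a'^2 + 'bb'
       = 'a' + 'aa' + 'bb'
       = 'aaabb'

The pumped string is 'aaabb' with length 5.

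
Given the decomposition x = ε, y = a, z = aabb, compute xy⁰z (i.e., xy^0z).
aabb

Given x = '', y = 'a', z = 'aabb' and i = 0:

xy^0z = x + y·y·...·y (0 times) + z
       = '' + 'a'^0 + 'aabb'
       = '' + '' + 'aabb'
       = 'aabb'

The pumped string is 'aabb' with length 4.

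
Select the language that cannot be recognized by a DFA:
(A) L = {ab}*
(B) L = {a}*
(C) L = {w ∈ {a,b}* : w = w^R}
(C) {w ∈ {a,b}* : w = w^R}

(C) L = {w ∈ {a,b}* : w = w^R} is NOT regular.

The pumping lemma can be used to prove this:
After pumping, the string is no longer symmetric

The other languages are regular because they can be recognized by finite automata.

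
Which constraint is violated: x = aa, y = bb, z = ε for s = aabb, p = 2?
Violated: |xy| ≤ p

The decomposition x = aa, y = bb, z = ε for s = aabb with p = 2
violates the constraint: |xy| ≤ p

|xy| = |aabb| = 4 > 2 = p. The decomposition puts too many characters in xy.

Pumping lemma constraints:
1. xyz = s (decomposition is valid)
2. |xy| ≤ p
3. |y| > 0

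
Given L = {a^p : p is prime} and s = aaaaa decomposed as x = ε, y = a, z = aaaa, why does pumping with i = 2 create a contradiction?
xy²z = aaaaaa ∉ L

Pumping with i = 2 replaces y = a by y² = aa:
- Original: s = xyz = aaaaa; aaaaa has length 5, which is prime, so it is in L
- Pumped: xy²z = ε · aa · aaaa = aaaaaa
- aaaaaa has length 6 = 2 × 3, which is not prime, so it is not in L

The pumping lemma would require xy²z ∈ L, so this decomposition yields a contradiction.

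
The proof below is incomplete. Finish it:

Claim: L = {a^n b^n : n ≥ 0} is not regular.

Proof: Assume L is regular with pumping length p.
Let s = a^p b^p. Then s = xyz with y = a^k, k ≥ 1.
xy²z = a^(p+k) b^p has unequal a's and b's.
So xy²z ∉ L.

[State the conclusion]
This contradicts the pumping lemma for regular languages,
which guarantees xy^i z ∈ L for all i ≥ 0.

Since our assumption that L is regular leads to a contradiction,
we conclude that L = {a^n b^n : n ≥ 0} is NOT regular. ∎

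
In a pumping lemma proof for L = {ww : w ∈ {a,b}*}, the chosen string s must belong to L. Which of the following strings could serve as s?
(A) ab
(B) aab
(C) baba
(C) baba

The pumping lemma is applied to a string s that lies in L, so first check membership of each option:
- (A) ab has length 2; its halves are a and b, which differ, so it is not in L ✗
- (B) aab has odd length 3, so it cannot be written as ww and is not in L ✗
- (C) baba splits into halves ba · ba, which are equal, so it is in L (w = ba) ✓

Only (C) baba is in L, so it is the only candidate that could play the role of s.
(In a complete proof one picks s in terms of the pumping length p so that |s| ≥ p is guaranteed; a fixed string like baba illustrates the shape of such an s.)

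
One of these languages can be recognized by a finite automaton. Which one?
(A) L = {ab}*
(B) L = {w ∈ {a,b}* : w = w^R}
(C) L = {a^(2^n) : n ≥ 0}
(A) {ab}*

(A) L = {ab}* is regular.

This can be recognized by a finite automaton (DFA/NFA).
Regular expressions like {ab}* define regular languages.

The other choices are not regular:
- {w ∈ {a,b}* : w = w^R}: After pumping, the string is no longer symmetric
- {a^(2^n) : n ≥ 0}: After pumping, length is no longer a power of 2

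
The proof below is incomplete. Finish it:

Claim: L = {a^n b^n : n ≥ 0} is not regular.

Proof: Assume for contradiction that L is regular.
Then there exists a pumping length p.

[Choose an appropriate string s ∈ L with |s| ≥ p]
s = a^p b^p

This string is in L (has equal a's and b's) and has length 2p ≥ p.
Any decomposition xyz with |xy| ≤ p means y consists only of a's,
so pumping will unbalance the counts.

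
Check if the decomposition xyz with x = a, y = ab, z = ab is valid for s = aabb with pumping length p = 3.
Violated: xyz = s

The decomposition x = a, y = ab, z = ab for s = aabb with p = 3
violates the constraint: xyz = s

xyz = 'a' + 'ab' + 'ab' = 'aabab' ≠ 'aabb' = s. The decomposition doesn't reconstruct s.

Pumping lemma constraints:
1. xyz = s (decomposition is valid)
2. |xy| ≤ p
3. |y| > 0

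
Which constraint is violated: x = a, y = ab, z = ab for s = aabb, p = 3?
Violated: xyz = s

The decomposition x = a, y = ab, z = ab for s = aabb with p = 3
violates the constraint: xyz = s

xyz = 'a' + 'ab' + 'ab' = 'aabab' ≠ 'aabb' = s. The decomposition doesn't reconstruct s.

Pumping lemma constraints:
1. xyz = s (decomposition is valid)
2. |xy| ≤ p
3. |y| > 0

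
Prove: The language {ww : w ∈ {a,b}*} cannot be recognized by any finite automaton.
Assume for contradiction that L is regular, and let p ≥ 1 be the pumping length given by the pumping lemma.
Choose s = a^p b a^p b. Then s ∈ L (take w = a^p b) and |s| = 2p + 2 ≥ p.
By the pumping lemma, s = xyz for some x, y, z with |xy| ≤ p, |y| ≥ 1, and xy^i z ∈ L for every i ≥ 0.
Since |xy| ≤ p and the first p symbols of s are all a's, y = a^k for some k with 1 ≤ k ≤ p.

Take i = 2: t = xy²z = a^(p + k) b a^p b.
Suppose t = uu for some string u. The string t contains exactly two b's and ends in b, so u contains exactly one b and ends in b; hence u = a^j b for some j, and uu = a^j b a^j b. Comparing with t = a^(p + k) b a^p b forces j = p + k (first block) and j = p (second block), which is impossible since k ≥ 1. So t ∉ L.

This contradicts the pumping lemma, which requires xy^i z ∈ L for all i ≥ 0.
Hence L = {ww : w ∈ {a,b}*} is not regular. ∎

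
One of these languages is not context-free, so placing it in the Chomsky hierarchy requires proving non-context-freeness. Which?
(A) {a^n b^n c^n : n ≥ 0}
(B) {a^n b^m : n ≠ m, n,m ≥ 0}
(A) {a^n b^n c^n : n ≥ 0}

(A) {a^n b^n c^n : n ≥ 0} requires the CFL pumping lemma.

- {a^n b^m : n ≠ m, n,m ≥ 0} is context-free (but not regular)
  • Can be shown non-regular with the regular pumping lemma
  • After pumping a's, we can make n = m

- {a^n b^n c^n : n ≥ 0} is NOT context-free
  • Requires the CFL pumping lemma to prove
  • Cannot maintain three equal counts simultaneously

The CFL pumping lemma is "stronger" in that it can prove non-membership
in the larger class of context-free languages.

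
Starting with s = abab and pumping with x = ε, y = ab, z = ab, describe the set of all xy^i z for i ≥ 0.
{xy^i z : i ≥ 0} = {(ab)^(i+1) : i ≥ 0} = {ab, abab, ababab, ...}

With x = ε, y = ab, z = ab: Pumping 'ab' gives strings of alternating a's and b's.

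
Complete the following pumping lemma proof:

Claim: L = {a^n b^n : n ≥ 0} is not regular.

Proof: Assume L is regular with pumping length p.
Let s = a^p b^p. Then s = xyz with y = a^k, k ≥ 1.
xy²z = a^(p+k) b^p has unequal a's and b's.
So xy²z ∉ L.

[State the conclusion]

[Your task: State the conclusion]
This contradicts the pumping lemma for regular languages,
which guarantees xy^i z ∈ L for all i ≥ 0.

Since our assumption that L is regular leads to a contradiction,
we conclude that L = {a^n b^n : n ≥ 0} is NOT regular. ∎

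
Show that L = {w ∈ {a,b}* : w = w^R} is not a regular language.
Assume for contradiction that L is regular, and let p ≥ 1 be the pumping length given by the pumping lemma.
Choose s = a^p b a^p. Then s ∈ L (it reads the same in both directions) and |s| = 2p + 1 ≥ p.
By the pumping lemma, s = xyz for some x, y, z with |xy| ≤ p, |y| ≥ 1, and xy^i z ∈ L for every i ≥ 0.
Since |xy| ≤ p and the first p symbols of s are all a's, y = a^k for some k with 1 ≤ k ≤ p.

Take i = 2: xy²z = a^(p + k) b a^p.
Its reversal is a^p b a^(p + k). These differ because the block of a's before the unique b has length p + k in one and p in the other, and p + k ≠ p since k ≥ 1. So xy²z is not a palindrome, i.e. xy²z ∉ L.

This contradicts the pumping lemma, which requires xy^i z ∈ L for all i ≥ 0.
Hence L = {w ∈ {a,b}* : w = w^R} is not regular. ∎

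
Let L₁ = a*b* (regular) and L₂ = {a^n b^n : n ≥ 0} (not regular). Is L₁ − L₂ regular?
No — L₁ − L₂ is not regular.

a*b* − {a^n b^n} = {a^n b^m : n ≠ m}. If this were regular, then its complement intersected with a*b*, namely {a^n b^n : n ≥ 0}, would be regular too (closure under complement and intersection) — contradiction. So L₁ − L₂ is not regular.

Note that the bare facts "L₁ regular, L₂ non-regular" do not settle the question by themselves: the closure of regular languages under ∪, ∩, complement and difference applies only when BOTH operands are regular. With a non-regular operand the result can come out regular or non-regular depending on the specific languages, so one has to work out L₁ − L₂ for this particular pair, as above.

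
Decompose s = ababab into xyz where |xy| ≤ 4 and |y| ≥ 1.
x = 'ab', y = 'ab', z = 'ab'

For s = ababab and p = 4, one valid decomposition is:
- x = 'ab' (length 2)
- y = 'ab' (length 2)
- z = 'ab' (length 2)

Verification:
- xyz = 'ab' + 'ab' + 'ab' = ababab ✓
- |xy| = 4 ≤ 4 ✓
- |y| = 2 > 0 ✓

All pumping lemma constraints are satisfied.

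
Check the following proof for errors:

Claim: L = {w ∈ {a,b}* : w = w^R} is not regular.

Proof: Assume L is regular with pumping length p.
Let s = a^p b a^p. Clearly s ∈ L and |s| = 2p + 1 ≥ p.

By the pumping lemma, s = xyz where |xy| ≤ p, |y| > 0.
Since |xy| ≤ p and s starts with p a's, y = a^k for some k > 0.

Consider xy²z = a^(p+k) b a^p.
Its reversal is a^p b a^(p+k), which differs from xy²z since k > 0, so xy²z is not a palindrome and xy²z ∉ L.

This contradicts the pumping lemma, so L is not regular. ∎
The proof is correct.

This proof is valid because:
1. s = a^p b a^p is in L and is chosen in terms of p, so |s| ≥ p holds for every p
2. The decomposition analysis is correct: |xy| ≤ p forces y to lie inside the leading a's
3. The contradiction is valid: a^(p+k) b a^p has more a's before the b than after it, so it is not a palindrome
4. The conclusion follows logically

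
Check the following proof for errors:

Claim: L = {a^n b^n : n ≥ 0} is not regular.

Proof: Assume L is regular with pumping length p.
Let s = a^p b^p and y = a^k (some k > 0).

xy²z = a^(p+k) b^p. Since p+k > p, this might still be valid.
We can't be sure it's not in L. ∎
The proof is INCORRECT.

Error: The conclusion is wrong.
xy²z = a^(p+k) b^p is definitely NOT in L because the number of a's (p+k) ≠ number of b's (p).
The proof incorrectly doubts what is actually a valid contradiction.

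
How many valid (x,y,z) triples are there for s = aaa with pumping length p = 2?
3

For s = 'aaa' with pumping length p = 2:

Constraints: |xy| ≤ 2, |y| > 0

Valid decompositions (|xy| ≤ p, |y| ≥ 1):
  • x='', y='a', z='aa'
  • x='a', y='a', z='a'
  • x='', y='aa', z='a'

Total count: 3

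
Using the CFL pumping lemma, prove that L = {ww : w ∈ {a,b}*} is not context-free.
Assume for contradiction that L is context-free, and let p ≥ 1 be the pumping length given by the pumping lemma for CFLs.
Choose s = a^p b^p a^p b^p. Then s ∈ L (take w = a^p b^p) and |s| = 4p ≥ p.
By the CFL pumping lemma, s = uvxyz for some u, v, x, y, z with |vxy| ≤ p, |vy| ≥ 1, and uv^i xy^i z ∈ L for every i ≥ 0.

Write s as four blocks A₁ B₁ A₂ B₂ with A₁ = A₂ = a^p and B₁ = B₂ = b^p. Since |vxy| ≤ p, the window vxy lies inside at most two adjacent blocks. Take i = 0 and let t = uxz, so |t| = 4p − |vy| with 1 ≤ |vy| ≤ p. If |t| is odd, t ∉ L immediately, so assume |vy| is even (hence |vy| ≥ 2) and |t|/2 = 2p − |vy|/2, which satisfies p ≤ |t|/2 ≤ 2p − 1.

Case 1 (vxy inside A₁B₁): t = a^(p−j) b^(p−l) a^p b^p with j + l = |vy|. The second half of t has length < 2p, so it is a suffix of the trailing a^p b^p and ends in b; the first half is a^(p−j) b^(p−l) a^((j+l)/2), which ends in a because (j+l)/2 ≥ 1. The halves differ, so t ∉ L.

Case 2 (vxy inside B₁A₂, straddling the middle): t = a^p b^(p−j) a^(p−l) b^p with j + l = |vy|. If t = ww, then w is a prefix of t of length ≥ p, so w begins with a^p; and w is a suffix of t of length ≥ p, so w ends with b^p. That forces |w| ≥ 2p, contradicting |w| = |t|/2 ≤ 2p − 1. So t ∉ L.

Case 3 (vxy inside A₂B₂): t = a^p b^p a^(p−j) b^(p−l) with j + l = |vy|. The first half of t is a prefix of a^p b^p, so it begins with a; the second half is b^((j+l)/2) a^(p−j) b^(p−l), which begins with b. The halves differ, so t ∉ L.

In every case uv⁰xy⁰z = uxz ∉ L.

This contradicts the CFL pumping lemma, which requires uv^i xy^i z ∈ L for all i ≥ 0.
Hence L = {ww : w ∈ {a,b}*} is not context-free. ∎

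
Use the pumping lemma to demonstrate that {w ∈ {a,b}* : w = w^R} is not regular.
Assume for contradiction that L is regular, and let p ≥ 1 be the pumping length given by the pumping lemma.
Choose s = a^p b a^p. Then s ∈ L (it reads the same in both directions) and |s| = 2p + 1 ≥ p.
By the pumping lemma, s = xyz for some x, y, z with |xy| ≤ p, |y| ≥ 1, and xy^i z ∈ L for every i ≥ 0.
Since |xy| ≤ p and the first p symbols of s are all a's, y = a^k for some k with 1 ≤ k ≤ p.

Take i = 2: xy²z = a^(p + k) b a^p.
Its reversal is a^p b a^(p + k). These differ because the block of a's before the unique b has length p + k in one and p in the other, and p + k ≠ p since k ≥ 1. So xy²z is not a palindrome, i.e. xy²z ∉ L.

This contradicts the pumping lemma, which requires xy^i z ∈ L for all i ≥ 0.
Hence L = {w ∈ {a,b}* : w = w^R} is not regular. ∎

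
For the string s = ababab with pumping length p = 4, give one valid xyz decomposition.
x = 'aba', y = 'b', z = 'ab'

For s = ababab and p = 4, one valid decomposition is:
- x = 'aba' (length 3)
- y = 'b' (length 1)
- z = 'ab' (length 2)

Verification:
- xyz = 'aba' + 'b' + 'ab' = ababab ✓
- |xy| = 4 ≤ 4 ✓
- |y| = 1 > 0 ✓

All pumping lemma constraints are satisfied.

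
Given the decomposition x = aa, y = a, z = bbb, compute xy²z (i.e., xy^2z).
aaaabbb

Given x = 'aa', y = 'a', z = 'bbb' and i = 2:

xy^2z = x + y·y·...·y (2 times) + z
       = 'aa' + 'a'^2 + 'bbb'
       = 'aa' + 'aa' + 'bbb'
       = 'aaaabbb'

The pumped string is 'aaaabbb' with length 7.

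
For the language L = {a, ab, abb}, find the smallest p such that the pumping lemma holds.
p = 4

For a finite language L, the pumping lemma holds vacuously if p > max|s| for s ∈ L.

The longest string in L = {a, ab, abb} has length 3.
If p = 4, then no string s ∈ L has |s| ≥ p, so the condition is vacuously true.

The minimum pumping length is p = 4.

Why no smaller p works: for any p ≤ 3, the longest string s ∈ L has |s| = 3 ≥ p, so it would
have to be pumpable; but pumping up (i = 2, 3, ...) produces ever longer strings, which cannot all lie in the
finite language L. So the pumping property fails for every p ≤ 3.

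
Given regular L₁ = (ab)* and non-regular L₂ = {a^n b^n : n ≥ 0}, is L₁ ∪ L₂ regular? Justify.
No — L₁ ∪ L₂ is not regular.

Let U = (ab)* ∪ {a^n b^n}. If U were regular, then U ∩ aa*bb* would be regular (closure under intersection with a regular language). But (ab)* ∩ aa*bb* = {ab} and {a^n b^n} ∩ aa*bb* = {a^n b^n : n ≥ 1}, so U ∩ aa*bb* = {a^n b^n : n ≥ 1}, which is not regular. Hence U is not regular.

Note that the bare facts "L₁ regular, L₂ non-regular" do not settle the question by themselves: the closure of regular languages under ∪, ∩, complement and difference applies only when BOTH operands are regular. With a non-regular operand the result can come out regular or non-regular depending on the specific languages, so one has to work out L₁ ∪ L₂ for this particular pair, as above.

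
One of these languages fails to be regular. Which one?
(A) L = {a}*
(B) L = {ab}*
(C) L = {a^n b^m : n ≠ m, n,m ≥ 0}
(C) {a^n b^m : n ≠ m, n,m ≥ 0}

(C) L = {a^n b^m : n ≠ m, n,m ≥ 0} is NOT regular.

The pumping lemma can be used to prove this:
After pumping a's, we can make n = m

The other languages are regular because they can be recognized by finite automata.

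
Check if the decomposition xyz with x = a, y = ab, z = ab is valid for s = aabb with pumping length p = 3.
Violated: xyz = s

The decomposition x = a, y = ab, z = ab for s = aabb with p = 3
violates the constraint: xyz = s

xyz = 'a' + 'ab' + 'ab' = 'aabab' ≠ 'aabb' = s. The decomposition doesn't reconstruct s.

Pumping lemma constraints:
1. xyz = s (decomposition is valid)
2. |xy| ≤ p
3. |y| > 0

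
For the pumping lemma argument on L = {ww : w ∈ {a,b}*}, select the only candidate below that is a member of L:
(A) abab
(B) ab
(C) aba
(A) abab

The pumping lemma is applied to a string s that lies in L, so first check membership of each option:
- (A) abab splits into halves ab · ab, which are equal, so it is in L (w = ab) ✓
- (B) ab has length 2; its halves are a and b, which differ, so it is not in L ✗
- (C) aba has odd length 3, so it cannot be written as ww and is not in L ✗

Only (A) abab is in L, so it is the only candidate that could play the role of s.
(In a complete proof one picks s in terms of the pumping length p so that |s| ≥ p is guaranteed; a fixed string like abab illustrates the shape of such an s.)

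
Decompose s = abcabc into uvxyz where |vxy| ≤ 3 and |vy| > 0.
u='ab', v='c', x='a', y='b', z='c'

For s = abcabc with pumping length p = 3:

One valid decomposition:
- u = 'ab'
- v = 'c'
- x = 'a'
- y = 'b'
- z = 'c'

Verification:
- uvxyz = 'ab' + 'c' + 'a' + 'b' + 'c' = abcabc ✓
- |vxy| = |'cab'| = 3 ≤ 3 ✓
- |vy| = |'cb'| = 2 > 0 ✓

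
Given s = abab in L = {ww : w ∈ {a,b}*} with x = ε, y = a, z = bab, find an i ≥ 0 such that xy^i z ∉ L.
i = 0

xy⁰z = ε · ε · bab = bab; bab has odd length 3, so it cannot be written as ww and is not in L.
(Other choices also work, e.g. i = 2, 3; only i = 1 is guaranteed to stay in L since xy¹z = s.)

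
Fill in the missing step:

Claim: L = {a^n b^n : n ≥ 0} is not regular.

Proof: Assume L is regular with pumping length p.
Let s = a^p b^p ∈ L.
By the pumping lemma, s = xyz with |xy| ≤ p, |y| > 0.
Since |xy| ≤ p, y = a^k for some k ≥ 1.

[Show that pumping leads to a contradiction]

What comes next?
Consider xy²z = a^(p+k) b^p.

Since k ≥ 1, we have p + k > p.
So xy²z has more a's than b's: (p+k) a's vs p b's.
This means xy²z ∉ L because a^n b^n requires equal counts.

This contradicts the pumping lemma which states xy²z ∈ L.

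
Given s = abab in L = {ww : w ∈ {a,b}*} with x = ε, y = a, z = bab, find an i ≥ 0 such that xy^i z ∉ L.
i = 2

xy²z = ε · aa · bab = aabab; aabab has odd length 5, so it cannot be written as ww and is not in L.
(Other choices also work, e.g. i = 0, 3; only i = 1 is guaranteed to stay in L since xy¹z = s.)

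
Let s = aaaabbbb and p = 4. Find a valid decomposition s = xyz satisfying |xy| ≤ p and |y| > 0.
x = 'a', y = 'aaa', z = 'bbbb'

For s = aaaabbbb and p = 4, one valid decomposition is:
- x = 'a' (length 1)
- y = 'aaa' (length 3)
- z = 'bbbb' (length 4)

Verification:
- xyz = 'a' + 'aaa' + 'bbbb' = aaaabbbb ✓
- |xy| = 4 ≤ 4 ✓
- |y| = 3 > 0 ✓

All pumping lemma constraints are satisfied.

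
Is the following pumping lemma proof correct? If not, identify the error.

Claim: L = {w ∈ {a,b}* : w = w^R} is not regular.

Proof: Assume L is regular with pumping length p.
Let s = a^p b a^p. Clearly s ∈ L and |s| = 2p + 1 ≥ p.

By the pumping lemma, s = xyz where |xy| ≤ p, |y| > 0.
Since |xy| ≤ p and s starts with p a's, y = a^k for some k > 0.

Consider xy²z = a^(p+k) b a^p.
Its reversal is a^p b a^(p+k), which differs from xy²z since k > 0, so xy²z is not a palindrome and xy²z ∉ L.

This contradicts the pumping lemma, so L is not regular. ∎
The proof is correct.

This proof is valid because:
1. s = a^p b a^p is in L and is chosen in terms of p, so |s| ≥ p holds for every p
2. The decomposition analysis is correct: |xy| ≤ p forces y to lie inside the leading a's
3. The contradiction is valid: a^(p+k) b a^p has more a's before the b than after it, so it is not a palindrome
4. The conclusion follows logically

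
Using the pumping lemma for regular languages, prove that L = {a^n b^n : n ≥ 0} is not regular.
Assume for contradiction that L is regular, and let p ≥ 1 be the pumping length given by the pumping lemma.
Choose s = a^p b^p. Then s ∈ L and |s| = 2p ≥ p.
By the pumping lemma, s = xyz for some x, y, z with |xy| ≤ p, |y| ≥ 1, and xy^i z ∈ L for every i ≥ 0.
Since |xy| ≤ p and the first p symbols of s are all a's, we must have y = a^k for some k with 1 ≤ k ≤ p.

Take i = 2: xy²z = a^(p + k) b^p.
This string has p + k a's but p b's, and p + k > p because k ≥ 1. So xy²z ∉ L.

This contradicts the pumping lemma, which requires xy^i z ∈ L for all i ≥ 0.
Hence L = {a^n b^n : n ≥ 0} is not regular. ∎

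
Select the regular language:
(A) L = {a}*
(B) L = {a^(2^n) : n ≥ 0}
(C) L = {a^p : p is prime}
(A) {a}*

(A) L = {a}* is regular.

This can be recognized by a finite automaton (DFA/NFA).
Regular expressions like {a}* define regular languages.

The other choices are not regular:
- {a^(2^n) : n ≥ 0}: After pumping, length is no longer a power of 2
- {a^p : p is prime}: After pumping, the length becomes composite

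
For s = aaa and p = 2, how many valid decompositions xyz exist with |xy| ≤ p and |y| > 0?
3

For s = 'aaa' with pumping length p = 2:

Constraints: |xy| ≤ 2, |y| > 0

Valid decompositions (|xy| ≤ p, |y| ≥ 1):
  • x='', y='a', z='aa'
  • x='a', y='a', z='a'
  • x='', y='aa', z='a'

Total count: 3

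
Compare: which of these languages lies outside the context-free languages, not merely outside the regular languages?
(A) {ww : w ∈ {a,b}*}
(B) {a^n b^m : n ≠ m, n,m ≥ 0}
(A) {ww : w ∈ {a,b}*}

(A) {ww : w ∈ {a,b}*} requires the CFL pumping lemma.

- {a^n b^m : n ≠ m, n,m ≥ 0} is context-free (but not regular)
  • Can be shown non-regular with the regular pumping lemma
  • After pumping a's, we can make n = m

- {ww : w ∈ {a,b}*} is NOT context-free
  • Requires the CFL pumping lemma to prove
  • Cannot verify equality of two arbitrary substrings

The CFL pumping lemma is "stronger" in that it can prove non-membership
in the larger class of context-free languages.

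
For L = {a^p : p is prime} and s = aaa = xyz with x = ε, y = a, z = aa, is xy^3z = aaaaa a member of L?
Yes

xy³z = ε · aaa · aa = aaaaa.
aaaaa has length 5, which is prime, so it is in L.
(A single pumped string landing in L is not a contradiction by itself; a non-regularity proof needs some i for which xy^i z ∉ L, for every admissible decomposition.)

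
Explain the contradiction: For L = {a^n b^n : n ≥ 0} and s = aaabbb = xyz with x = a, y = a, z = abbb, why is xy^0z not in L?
xy⁰z = aabbb ∉ L

Pumping with i = 0 replaces y = a by y⁰ = ε:
- Original: s = xyz = aaabbb; aaabbb = a^3 b^3 has equal counts (3 = 3), so it is in L
- Pumped: xy⁰z = a · ε · abbb = aabbb
- aabbb has 2 a's and 3 b's; 2 ≠ 3, so it is not in L

The pumping lemma would require xy⁰z ∈ L, so this decomposition yields a contradiction.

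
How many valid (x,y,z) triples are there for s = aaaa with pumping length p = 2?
3

For s = 'aaaa' with pumping length p = 2:

Constraints: |xy| ≤ 2, |y| > 0

Valid decompositions (|xy| ≤ p, |y| ≥ 1):
  • x='', y='a', z='aaa'
  • x='a', y='a', z='aa'
  • x='', y='aa', z='aa'

Total count: 3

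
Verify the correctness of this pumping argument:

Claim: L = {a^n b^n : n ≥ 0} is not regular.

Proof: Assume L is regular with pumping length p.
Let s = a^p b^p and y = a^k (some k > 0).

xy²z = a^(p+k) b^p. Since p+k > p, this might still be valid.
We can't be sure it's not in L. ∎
The proof is INCORRECT.

Error: The conclusion is wrong.
xy²z = a^(p+k) b^p is definitely NOT in L because the number of a's (p+k) ≠ number of b's (p).
The proof incorrectly doubts what is actually a valid contradiction.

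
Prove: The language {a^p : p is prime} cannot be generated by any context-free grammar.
Assume for contradiction that L is context-free, and let p ≥ 1 be the pumping length given by the pumping lemma for CFLs.
Choose a prime q with q ≥ p and let s = a^q. Then s ∈ L and |s| = q ≥ p.
By the CFL pumping lemma, s = uvxyz for some u, v, x, y, z with |vxy| ≤ p, |vy| ≥ 1, and uv^i xy^i z ∈ L for every i ≥ 0.
All symbols are a's, so only lengths matter: let k = |vy|, with 1 ≤ k ≤ p. Then |uv^i xy^i z| = q + (i − 1)k.

Take i = q + 1: the length is q + qk = q(k + 1).
Both factors satisfy q ≥ 2 and k + 1 ≥ 2, so q(k + 1) is composite and uv^(q+1) xy^(q+1) z ∉ L.

This contradicts the CFL pumping lemma, which requires uv^i xy^i z ∈ L for all i ≥ 0.
Hence L = {a^p : p is prime} is not context-free. ∎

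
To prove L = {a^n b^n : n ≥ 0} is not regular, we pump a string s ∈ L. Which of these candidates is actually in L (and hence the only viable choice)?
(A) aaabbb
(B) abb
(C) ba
(A) aaabbb

The pumping lemma is applied to a string s that lies in L, so first check membership of each option:
- (A) aaabbb = a^3 b^3 has equal counts (3 = 3), so it is in L ✓
- (B) abb has 1 a's and 2 b's; 1 ≠ 2, so it is not in L ✗
- (C) ba has an a after a b, so it is not of the form a^n b^n and is not in L ✗

Only (A) aaabbb is in L, so it is the only candidate that could play the role of s.
(In a complete proof one picks s in terms of the pumping length p so that |s| ≥ p is guaranteed; a fixed string like aaabbb illustrates the shape of such an s.)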